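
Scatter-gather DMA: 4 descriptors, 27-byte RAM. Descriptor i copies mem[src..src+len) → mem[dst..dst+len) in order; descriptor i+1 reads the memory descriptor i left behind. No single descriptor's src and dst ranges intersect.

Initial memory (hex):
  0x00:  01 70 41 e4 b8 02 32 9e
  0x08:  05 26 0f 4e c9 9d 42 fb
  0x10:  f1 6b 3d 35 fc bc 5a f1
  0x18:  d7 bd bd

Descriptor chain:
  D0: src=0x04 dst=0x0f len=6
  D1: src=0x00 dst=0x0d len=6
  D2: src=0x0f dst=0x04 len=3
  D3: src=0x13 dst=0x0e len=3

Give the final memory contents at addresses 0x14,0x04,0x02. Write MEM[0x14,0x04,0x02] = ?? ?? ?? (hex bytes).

  after D0: wrote 6B at 0x0f = b802329e0526
  after D1: wrote 6B at 0x0d = 017041e4b802
  after D2: wrote 3B at 0x04 = 41e4b8
  after D3: wrote 3B at 0x0e = 0526bc
query mem[0x14]=0x26, mem[0x04]=0x41, mem[0x02]=0x41

MEM[0x14,0x04,0x02] = 26 41 41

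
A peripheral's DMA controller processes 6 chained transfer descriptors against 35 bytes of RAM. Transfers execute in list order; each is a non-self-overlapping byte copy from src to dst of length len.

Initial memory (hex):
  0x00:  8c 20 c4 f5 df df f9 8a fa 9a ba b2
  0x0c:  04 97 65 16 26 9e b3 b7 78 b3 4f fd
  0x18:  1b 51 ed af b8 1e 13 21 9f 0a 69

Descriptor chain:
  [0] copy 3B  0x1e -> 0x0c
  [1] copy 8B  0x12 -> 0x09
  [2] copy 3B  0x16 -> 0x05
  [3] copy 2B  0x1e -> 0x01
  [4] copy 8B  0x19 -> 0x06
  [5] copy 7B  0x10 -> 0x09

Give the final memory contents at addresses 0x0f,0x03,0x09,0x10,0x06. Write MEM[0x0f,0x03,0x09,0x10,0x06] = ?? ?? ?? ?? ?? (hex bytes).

  after D0: wrote 3B at 0x0c = 13219f
  after D1: wrote 8B at 0x09 = b3b778b34ffd1b51
  after D2: wrote 3B at 0x05 = 4ffd1b
  after D3: wrote 2B at 0x01 = 1321
  after D4: wrote 8B at 0x06 = 51edafb81e13219f
  after D5: wrote 7B at 0x09 = 519eb3b778b34f
query mem[0x0f]=0x4f, mem[0x03]=0xf5, mem[0x09]=0x51, mem[0x10]=0x51, mem[0x06]=0x51

MEM[0x0f,0x03,0x09,0x10,0x06] = 4f f5 51 51 51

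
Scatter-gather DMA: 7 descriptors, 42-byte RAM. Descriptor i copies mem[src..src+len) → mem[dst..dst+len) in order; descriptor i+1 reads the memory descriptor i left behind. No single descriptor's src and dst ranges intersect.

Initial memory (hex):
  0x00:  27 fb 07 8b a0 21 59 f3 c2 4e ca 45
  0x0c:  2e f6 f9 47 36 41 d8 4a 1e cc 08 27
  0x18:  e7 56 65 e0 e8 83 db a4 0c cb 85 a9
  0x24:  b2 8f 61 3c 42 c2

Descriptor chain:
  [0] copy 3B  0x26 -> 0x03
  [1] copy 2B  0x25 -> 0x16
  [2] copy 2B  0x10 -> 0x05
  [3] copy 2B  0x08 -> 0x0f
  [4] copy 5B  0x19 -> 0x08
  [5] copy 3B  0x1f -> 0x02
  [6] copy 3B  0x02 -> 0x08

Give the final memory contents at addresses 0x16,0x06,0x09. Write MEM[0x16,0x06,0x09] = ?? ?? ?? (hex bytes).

  after D0: wrote 3B at 0x03 = 613c42
  after D1: wrote 2B at 0x16 = 8f61
  after D2: wrote 2B at 0x05 = 3641
  after D3: wrote 2B at 0x0f = c24e
  after D4: wrote 5B at 0x08 = 5665e0e883
  after D5: wrote 3B at 0x02 = a40ccb
  after D6: wrote 3B at 0x08 = a40ccb
query mem[0x16]=0x8f, mem[0x06]=0x41, mem[0x09]=0x0c

MEM[0x16,0x06,0x09] = 8f 41 0c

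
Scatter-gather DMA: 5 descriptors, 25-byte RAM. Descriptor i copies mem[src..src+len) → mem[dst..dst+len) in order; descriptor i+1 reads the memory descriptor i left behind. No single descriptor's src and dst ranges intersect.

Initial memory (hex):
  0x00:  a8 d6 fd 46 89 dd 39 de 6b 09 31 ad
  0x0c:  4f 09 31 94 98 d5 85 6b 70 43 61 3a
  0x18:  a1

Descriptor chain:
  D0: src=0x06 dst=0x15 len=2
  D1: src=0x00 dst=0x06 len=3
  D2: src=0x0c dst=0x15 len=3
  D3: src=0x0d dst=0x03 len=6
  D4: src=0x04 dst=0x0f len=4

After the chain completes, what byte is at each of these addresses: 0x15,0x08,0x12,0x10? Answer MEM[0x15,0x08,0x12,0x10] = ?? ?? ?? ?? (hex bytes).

MEM[0x15,0x08,0x12,0x10] = 4f 85 d5 94

[0] 0x06->0x15 len=2 : 39 de
[1] 0x00->0x06 len=3 : a8 d6 fd
[2] 0x0c->0x15 len=3 : 4f 09 31
[3] 0x0d->0x03 len=6 : 09 31 94 98 d5 85
[4] 0x04->0x0f len=4 : 31 94 98 d5
query mem[0x15]=0x4f, mem[0x08]=0x85, mem[0x12]=0xd5, mem[0x10]=0x94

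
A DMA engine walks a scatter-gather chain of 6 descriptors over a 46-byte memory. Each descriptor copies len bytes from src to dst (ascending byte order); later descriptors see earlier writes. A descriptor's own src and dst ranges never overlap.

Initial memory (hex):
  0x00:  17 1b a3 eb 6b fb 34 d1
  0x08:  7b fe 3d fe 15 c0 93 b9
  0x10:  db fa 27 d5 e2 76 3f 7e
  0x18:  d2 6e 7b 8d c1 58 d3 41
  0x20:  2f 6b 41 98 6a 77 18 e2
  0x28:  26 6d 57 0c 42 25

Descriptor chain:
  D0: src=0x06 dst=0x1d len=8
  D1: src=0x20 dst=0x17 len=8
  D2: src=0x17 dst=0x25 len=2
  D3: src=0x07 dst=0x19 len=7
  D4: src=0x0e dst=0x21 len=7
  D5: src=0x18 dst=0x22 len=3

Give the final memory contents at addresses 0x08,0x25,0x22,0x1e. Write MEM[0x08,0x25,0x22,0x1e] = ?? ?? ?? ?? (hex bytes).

#0 dst[0x1d+8] := {0x34,0xd1,0x7b,0xfe,0x3d,0xfe,0x15,0xc0}
#1 dst[0x17+8] := {0xfe,0x3d,0xfe,0x15,0xc0,0x77,0x18,0xe2}
#2 dst[0x25+2] := {0xfe,0x3d}
#3 dst[0x19+7] := {0xd1,0x7b,0xfe,0x3d,0xfe,0x15,0xc0}
#4 dst[0x21+7] := {0x93,0xb9,0xdb,0xfa,0x27,0xd5,0xe2}
#5 dst[0x22+3] := {0x3d,0xd1,0x7b}
query mem[0x08]=0x7b, mem[0x25]=0x27, mem[0x22]=0x3d, mem[0x1e]=0x15

MEM[0x08,0x25,0x22,0x1e] = 7b 27 3d 15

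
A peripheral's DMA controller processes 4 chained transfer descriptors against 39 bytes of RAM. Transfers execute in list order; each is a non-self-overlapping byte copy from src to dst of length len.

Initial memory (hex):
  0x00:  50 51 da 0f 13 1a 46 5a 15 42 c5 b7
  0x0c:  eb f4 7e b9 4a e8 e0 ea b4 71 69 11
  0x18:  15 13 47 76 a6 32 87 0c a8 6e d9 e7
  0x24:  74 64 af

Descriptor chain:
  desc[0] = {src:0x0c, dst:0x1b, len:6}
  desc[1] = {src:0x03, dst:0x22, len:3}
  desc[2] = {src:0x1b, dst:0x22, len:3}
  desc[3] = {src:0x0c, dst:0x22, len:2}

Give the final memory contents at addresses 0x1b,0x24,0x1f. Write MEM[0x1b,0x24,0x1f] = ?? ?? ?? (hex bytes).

MEM[0x1b,0x24,0x1f] = eb 7e 4a

#0 dst[0x1b+6] := {0xeb,0xf4,0x7e,0xb9,0x4a,0xe8}
#1 dst[0x22+3] := {0x0f,0x13,0x1a}
#2 dst[0x22+3] := {0xeb,0xf4,0x7e}
#3 dst[0x22+2] := {0xeb,0xf4}
query mem[0x1b]=0xeb, mem[0x24]=0x7e, mem[0x1f]=0x4a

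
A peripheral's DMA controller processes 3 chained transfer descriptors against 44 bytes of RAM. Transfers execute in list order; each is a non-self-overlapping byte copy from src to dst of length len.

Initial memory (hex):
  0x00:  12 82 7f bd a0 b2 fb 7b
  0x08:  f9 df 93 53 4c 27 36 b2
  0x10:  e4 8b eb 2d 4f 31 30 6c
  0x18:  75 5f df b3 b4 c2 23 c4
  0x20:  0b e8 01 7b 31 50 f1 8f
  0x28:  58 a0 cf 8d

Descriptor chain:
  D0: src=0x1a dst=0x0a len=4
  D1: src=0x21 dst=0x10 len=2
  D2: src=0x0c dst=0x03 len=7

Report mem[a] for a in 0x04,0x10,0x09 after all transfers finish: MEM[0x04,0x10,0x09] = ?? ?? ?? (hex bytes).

  after D0: wrote 4B at 0x0a = dfb3b4c2
  after D1: wrote 2B at 0x10 = e801
  after D2: wrote 7B at 0x03 = b4c236b2e801eb
query mem[0x04]=0xc2, mem[0x10]=0xe8, mem[0x09]=0xeb

MEM[0x04,0x10,0x09] = c2 e8 eb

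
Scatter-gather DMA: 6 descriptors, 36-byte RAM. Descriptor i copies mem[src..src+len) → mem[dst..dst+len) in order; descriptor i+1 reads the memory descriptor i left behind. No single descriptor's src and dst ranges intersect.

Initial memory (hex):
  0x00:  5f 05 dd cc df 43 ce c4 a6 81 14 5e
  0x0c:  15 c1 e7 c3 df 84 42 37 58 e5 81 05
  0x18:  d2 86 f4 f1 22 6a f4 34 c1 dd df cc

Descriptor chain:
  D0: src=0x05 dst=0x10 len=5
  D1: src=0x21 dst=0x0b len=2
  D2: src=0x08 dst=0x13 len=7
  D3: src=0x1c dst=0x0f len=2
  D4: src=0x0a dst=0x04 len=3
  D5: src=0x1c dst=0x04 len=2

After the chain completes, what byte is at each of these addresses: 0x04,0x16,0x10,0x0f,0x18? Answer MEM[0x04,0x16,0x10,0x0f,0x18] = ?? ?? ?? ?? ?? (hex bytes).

  after D0: wrote 5B at 0x10 = 43cec4a681
  after D1: wrote 2B at 0x0b = dddf
  after D2: wrote 7B at 0x13 = a68114dddfc1e7
  after D3: wrote 2B at 0x0f = 226a
  after D4: wrote 3B at 0x04 = 14dddf
  after D5: wrote 2B at 0x04 = 226a
query mem[0x04]=0x22, mem[0x16]=0xdd, mem[0x10]=0x6a, mem[0x0f]=0x22, mem[0x18]=0xc1

MEM[0x04,0x16,0x10,0x0f,0x18] = 22 dd 6a 22 c1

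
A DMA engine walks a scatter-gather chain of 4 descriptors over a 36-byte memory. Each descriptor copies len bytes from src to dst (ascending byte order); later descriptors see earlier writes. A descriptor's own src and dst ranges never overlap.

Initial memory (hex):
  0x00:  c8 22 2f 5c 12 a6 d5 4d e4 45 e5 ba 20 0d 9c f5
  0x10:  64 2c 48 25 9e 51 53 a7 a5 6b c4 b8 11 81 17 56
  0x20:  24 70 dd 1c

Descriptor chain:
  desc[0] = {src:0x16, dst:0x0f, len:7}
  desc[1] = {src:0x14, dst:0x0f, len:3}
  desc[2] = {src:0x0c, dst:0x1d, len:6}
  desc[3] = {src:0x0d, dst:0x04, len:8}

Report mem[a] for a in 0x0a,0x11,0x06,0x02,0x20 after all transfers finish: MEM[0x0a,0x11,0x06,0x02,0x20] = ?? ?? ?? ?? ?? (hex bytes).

#0 dst[0x0f+7] := {0x53,0xa7,0xa5,0x6b,0xc4,0xb8,0x11}
#1 dst[0x0f+3] := {0xb8,0x11,0x53}
#2 dst[0x1d+6] := {0x20,0x0d,0x9c,0xb8,0x11,0x53}
#3 dst[0x04+8] := {0x0d,0x9c,0xb8,0x11,0x53,0x6b,0xc4,0xb8}
query mem[0x0a]=0xc4, mem[0x11]=0x53, mem[0x06]=0xb8, mem[0x02]=0x2f, mem[0x20]=0xb8

MEM[0x0a,0x11,0x06,0x02,0x20] = c4 53 b8 2f b8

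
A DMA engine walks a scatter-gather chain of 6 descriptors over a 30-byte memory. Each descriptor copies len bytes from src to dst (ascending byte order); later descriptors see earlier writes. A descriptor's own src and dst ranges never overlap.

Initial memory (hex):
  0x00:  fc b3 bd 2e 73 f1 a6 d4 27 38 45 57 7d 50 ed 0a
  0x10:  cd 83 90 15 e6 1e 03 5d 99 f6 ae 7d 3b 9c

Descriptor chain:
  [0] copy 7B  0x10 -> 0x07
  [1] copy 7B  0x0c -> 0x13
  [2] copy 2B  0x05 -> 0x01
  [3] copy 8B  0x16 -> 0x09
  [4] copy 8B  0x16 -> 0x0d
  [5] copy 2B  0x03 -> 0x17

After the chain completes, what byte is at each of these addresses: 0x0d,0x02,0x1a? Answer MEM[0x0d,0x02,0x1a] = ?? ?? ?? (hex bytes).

MEM[0x0d,0x02,0x1a] = 0a a6 ae

#0 dst[0x07+7] := {0xcd,0x83,0x90,0x15,0xe6,0x1e,0x03}
#1 dst[0x13+7] := {0x1e,0x03,0xed,0x0a,0xcd,0x83,0x90}
#2 dst[0x01+2] := {0xf1,0xa6}
#3 dst[0x09+8] := {0x0a,0xcd,0x83,0x90,0xae,0x7d,0x3b,0x9c}
#4 dst[0x0d+8] := {0x0a,0xcd,0x83,0x90,0xae,0x7d,0x3b,0x9c}
#5 dst[0x17+2] := {0x2e,0x73}
query mem[0x0d]=0x0a, mem[0x02]=0xa6, mem[0x1a]=0xae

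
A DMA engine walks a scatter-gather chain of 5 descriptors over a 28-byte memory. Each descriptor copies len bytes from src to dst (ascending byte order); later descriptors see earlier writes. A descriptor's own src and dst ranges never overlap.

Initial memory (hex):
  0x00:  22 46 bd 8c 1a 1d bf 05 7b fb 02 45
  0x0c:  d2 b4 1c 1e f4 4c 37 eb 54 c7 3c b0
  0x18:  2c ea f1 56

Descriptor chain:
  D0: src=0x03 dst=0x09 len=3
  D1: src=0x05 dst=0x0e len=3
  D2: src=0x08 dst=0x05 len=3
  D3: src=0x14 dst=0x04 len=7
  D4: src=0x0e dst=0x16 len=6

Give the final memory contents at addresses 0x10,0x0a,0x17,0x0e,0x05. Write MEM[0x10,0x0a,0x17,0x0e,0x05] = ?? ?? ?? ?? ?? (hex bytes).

#0 dst[0x09+3] := {0x8c,0x1a,0x1d}
#1 dst[0x0e+3] := {0x1d,0xbf,0x05}
#2 dst[0x05+3] := {0x7b,0x8c,0x1a}
#3 dst[0x04+7] := {0x54,0xc7,0x3c,0xb0,0x2c,0xea,0xf1}
#4 dst[0x16+6] := {0x1d,0xbf,0x05,0x4c,0x37,0xeb}
query mem[0x10]=0x05, mem[0x0a]=0xf1, mem[0x17]=0xbf, mem[0x0e]=0x1d, mem[0x05]=0xc7

MEM[0x10,0x0a,0x17,0x0e,0x05] = 05 f1 bf 1d c7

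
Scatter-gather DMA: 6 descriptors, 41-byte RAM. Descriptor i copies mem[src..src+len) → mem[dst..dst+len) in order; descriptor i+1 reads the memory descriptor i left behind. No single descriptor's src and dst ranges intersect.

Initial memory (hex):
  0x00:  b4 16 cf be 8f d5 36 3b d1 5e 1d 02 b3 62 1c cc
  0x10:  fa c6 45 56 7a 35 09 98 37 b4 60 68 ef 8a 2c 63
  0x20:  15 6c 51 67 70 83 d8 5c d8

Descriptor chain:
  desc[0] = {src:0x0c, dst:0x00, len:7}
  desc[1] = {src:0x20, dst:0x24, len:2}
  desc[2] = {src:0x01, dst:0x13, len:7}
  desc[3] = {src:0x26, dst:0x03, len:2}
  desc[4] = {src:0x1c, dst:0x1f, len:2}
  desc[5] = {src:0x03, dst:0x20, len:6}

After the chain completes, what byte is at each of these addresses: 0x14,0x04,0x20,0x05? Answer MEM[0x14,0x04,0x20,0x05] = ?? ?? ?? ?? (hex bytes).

#0 dst[0x00+7] := {0xb3,0x62,0x1c,0xcc,0xfa,0xc6,0x45}
#1 dst[0x24+2] := {0x15,0x6c}
#2 dst[0x13+7] := {0x62,0x1c,0xcc,0xfa,0xc6,0x45,0x3b}
#3 dst[0x03+2] := {0xd8,0x5c}
#4 dst[0x1f+2] := {0xef,0x8a}
#5 dst[0x20+6] := {0xd8,0x5c,0xc6,0x45,0x3b,0xd1}
query mem[0x14]=0x1c, mem[0x04]=0x5c, mem[0x20]=0xd8, mem[0x05]=0xc6

MEM[0x14,0x04,0x20,0x05] = 1c 5c d8 c6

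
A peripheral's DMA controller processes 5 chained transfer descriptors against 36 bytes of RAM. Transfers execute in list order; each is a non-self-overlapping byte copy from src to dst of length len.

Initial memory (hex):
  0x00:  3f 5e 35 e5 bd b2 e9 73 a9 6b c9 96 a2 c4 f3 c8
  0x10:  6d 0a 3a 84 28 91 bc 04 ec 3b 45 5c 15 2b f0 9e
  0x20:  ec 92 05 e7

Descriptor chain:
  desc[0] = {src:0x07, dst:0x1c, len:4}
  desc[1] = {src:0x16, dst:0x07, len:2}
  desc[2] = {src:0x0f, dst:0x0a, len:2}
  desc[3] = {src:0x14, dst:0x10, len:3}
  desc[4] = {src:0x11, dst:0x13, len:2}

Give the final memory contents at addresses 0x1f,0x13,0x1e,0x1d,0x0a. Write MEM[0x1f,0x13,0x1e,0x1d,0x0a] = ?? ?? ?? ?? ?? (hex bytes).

  after D0: wrote 4B at 0x1c = 73a96bc9
  after D1: wrote 2B at 0x07 = bc04
  after D2: wrote 2B at 0x0a = c86d
  after D3: wrote 3B at 0x10 = 2891bc
  after D4: wrote 2B at 0x13 = 91bc
query mem[0x1f]=0xc9, mem[0x13]=0x91, mem[0x1e]=0x6b, mem[0x1d]=0xa9, mem[0x0a]=0xc8

MEM[0x1f,0x13,0x1e,0x1d,0x0a] = c9 91 6b a9 c8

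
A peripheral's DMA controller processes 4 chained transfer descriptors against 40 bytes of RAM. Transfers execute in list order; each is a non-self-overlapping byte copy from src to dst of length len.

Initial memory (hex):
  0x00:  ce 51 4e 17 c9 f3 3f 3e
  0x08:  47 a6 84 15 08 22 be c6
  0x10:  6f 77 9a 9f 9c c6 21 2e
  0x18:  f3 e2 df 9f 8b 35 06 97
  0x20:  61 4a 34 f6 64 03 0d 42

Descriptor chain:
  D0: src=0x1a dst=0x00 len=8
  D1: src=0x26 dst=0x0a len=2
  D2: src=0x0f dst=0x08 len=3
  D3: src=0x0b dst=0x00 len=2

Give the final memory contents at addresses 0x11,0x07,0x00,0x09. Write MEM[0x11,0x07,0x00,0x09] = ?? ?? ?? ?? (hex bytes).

[0] 0x1a->0x00 len=8 : df 9f 8b 35 06 97 61 4a
[1] 0x26->0x0a len=2 : 0d 42
[2] 0x0f->0x08 len=3 : c6 6f 77
[3] 0x0b->0x00 len=2 : 42 08
query mem[0x11]=0x77, mem[0x07]=0x4a, mem[0x00]=0x42, mem[0x09]=0x6f

MEM[0x11,0x07,0x00,0x09] = 77 4a 42 6f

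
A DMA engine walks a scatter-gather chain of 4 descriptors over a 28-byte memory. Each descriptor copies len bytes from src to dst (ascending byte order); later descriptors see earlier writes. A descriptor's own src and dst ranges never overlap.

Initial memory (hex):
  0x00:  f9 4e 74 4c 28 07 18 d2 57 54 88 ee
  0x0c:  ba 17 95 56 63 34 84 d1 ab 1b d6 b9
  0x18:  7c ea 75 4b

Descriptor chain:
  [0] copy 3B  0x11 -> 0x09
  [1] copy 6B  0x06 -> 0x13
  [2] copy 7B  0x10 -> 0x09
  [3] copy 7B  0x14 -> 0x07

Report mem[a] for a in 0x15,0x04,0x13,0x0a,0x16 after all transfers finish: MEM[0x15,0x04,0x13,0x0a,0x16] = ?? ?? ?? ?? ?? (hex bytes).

MEM[0x15,0x04,0x13,0x0a,0x16] = 57 28 18 84 34

[0] 0x11->0x09 len=3 : 34 84 d1
[1] 0x06->0x13 len=6 : 18 d2 57 34 84 d1
[2] 0x10->0x09 len=7 : 63 34 84 18 d2 57 34
[3] 0x14->0x07 len=7 : d2 57 34 84 d1 ea 75
query mem[0x15]=0x57, mem[0x04]=0x28, mem[0x13]=0x18, mem[0x0a]=0x84, mem[0x16]=0x34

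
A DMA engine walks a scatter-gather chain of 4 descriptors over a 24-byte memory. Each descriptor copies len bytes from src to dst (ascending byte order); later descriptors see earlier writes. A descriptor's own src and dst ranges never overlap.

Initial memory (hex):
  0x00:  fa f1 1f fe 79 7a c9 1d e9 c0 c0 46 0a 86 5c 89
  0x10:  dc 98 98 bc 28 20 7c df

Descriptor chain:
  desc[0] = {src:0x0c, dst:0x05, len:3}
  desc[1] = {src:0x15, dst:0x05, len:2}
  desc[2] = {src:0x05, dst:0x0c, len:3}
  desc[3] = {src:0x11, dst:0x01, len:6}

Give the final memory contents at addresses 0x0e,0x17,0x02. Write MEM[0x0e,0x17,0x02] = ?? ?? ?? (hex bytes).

MEM[0x0e,0x17,0x02] = 5c df 98

#0 dst[0x05+3] := {0x0a,0x86,0x5c}
#1 dst[0x05+2] := {0x20,0x7c}
#2 dst[0x0c+3] := {0x20,0x7c,0x5c}
#3 dst[0x01+6] := {0x98,0x98,0xbc,0x28,0x20,0x7c}
query mem[0x0e]=0x5c, mem[0x17]=0xdf, mem[0x02]=0x98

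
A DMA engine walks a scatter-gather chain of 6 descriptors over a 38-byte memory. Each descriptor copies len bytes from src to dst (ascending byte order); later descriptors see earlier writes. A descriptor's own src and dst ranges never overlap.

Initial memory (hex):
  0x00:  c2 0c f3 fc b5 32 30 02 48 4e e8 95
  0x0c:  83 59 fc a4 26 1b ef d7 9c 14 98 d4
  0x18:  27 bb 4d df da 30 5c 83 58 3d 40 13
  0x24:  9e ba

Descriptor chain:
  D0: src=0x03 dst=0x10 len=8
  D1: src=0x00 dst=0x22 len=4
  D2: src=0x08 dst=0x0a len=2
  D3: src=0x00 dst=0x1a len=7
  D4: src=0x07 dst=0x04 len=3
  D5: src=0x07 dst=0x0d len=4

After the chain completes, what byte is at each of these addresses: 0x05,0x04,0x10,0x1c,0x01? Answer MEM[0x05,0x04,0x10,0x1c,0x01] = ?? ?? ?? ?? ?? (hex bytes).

MEM[0x05,0x04,0x10,0x1c,0x01] = 48 02 48 f3 0c

D0: mem[0x10..0x17] <- [fc b5 32 30 02 48 4e e8]
D1: mem[0x22..0x25] <- [c2 0c f3 fc]
D2: mem[0x0a..0x0b] <- [48 4e]
D3: mem[0x1a..0x20] <- [c2 0c f3 fc b5 32 30]
D4: mem[0x04..0x06] <- [02 48 4e]
D5: mem[0x0d..0x10] <- [02 48 4e 48]
query mem[0x05]=0x48, mem[0x04]=0x02, mem[0x10]=0x48, mem[0x1c]=0xf3, mem[0x01]=0x0c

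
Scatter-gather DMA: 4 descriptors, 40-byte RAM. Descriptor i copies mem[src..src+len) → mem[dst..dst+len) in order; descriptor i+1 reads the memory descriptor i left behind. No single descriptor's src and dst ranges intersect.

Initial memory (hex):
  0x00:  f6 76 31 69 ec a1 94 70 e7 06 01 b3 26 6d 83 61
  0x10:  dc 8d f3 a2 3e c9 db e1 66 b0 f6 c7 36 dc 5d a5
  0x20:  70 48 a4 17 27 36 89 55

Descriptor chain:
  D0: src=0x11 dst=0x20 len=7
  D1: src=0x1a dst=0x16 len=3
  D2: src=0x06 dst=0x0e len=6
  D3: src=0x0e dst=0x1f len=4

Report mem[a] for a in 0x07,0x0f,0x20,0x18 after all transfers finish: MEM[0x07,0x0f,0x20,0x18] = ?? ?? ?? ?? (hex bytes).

D0: mem[0x20..0x26] <- [8d f3 a2 3e c9 db e1]
D1: mem[0x16..0x18] <- [f6 c7 36]
D2: mem[0x0e..0x13] <- [94 70 e7 06 01 b3]
D3: mem[0x1f..0x22] <- [94 70 e7 06]
query mem[0x07]=0x70, mem[0x0f]=0x70, mem[0x20]=0x70, mem[0x18]=0x36

MEM[0x07,0x0f,0x20,0x18] = 70 70 70 36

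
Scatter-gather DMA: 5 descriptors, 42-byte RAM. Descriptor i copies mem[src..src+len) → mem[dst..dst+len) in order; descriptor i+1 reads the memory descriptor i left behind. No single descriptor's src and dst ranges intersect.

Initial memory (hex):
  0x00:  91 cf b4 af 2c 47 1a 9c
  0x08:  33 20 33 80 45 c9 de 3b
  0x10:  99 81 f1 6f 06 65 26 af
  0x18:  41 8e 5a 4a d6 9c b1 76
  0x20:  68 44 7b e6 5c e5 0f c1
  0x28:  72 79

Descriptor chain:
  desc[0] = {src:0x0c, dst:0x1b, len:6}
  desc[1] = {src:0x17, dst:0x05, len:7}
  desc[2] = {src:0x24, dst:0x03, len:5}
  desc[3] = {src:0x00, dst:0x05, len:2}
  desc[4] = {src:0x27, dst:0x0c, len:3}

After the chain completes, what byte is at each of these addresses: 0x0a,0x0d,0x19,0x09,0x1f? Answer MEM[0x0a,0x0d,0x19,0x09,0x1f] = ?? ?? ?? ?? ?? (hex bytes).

MEM[0x0a,0x0d,0x19,0x09,0x1f] = c9 72 8e 45 99

[0] 0x0c->0x1b len=6 : 45 c9 de 3b 99 81
[1] 0x17->0x05 len=7 : af 41 8e 5a 45 c9 de
[2] 0x24->0x03 len=5 : 5c e5 0f c1 72
[3] 0x00->0x05 len=2 : 91 cf
[4] 0x27->0x0c len=3 : c1 72 79
query mem[0x0a]=0xc9, mem[0x0d]=0x72, mem[0x19]=0x8e, mem[0x09]=0x45, mem[0x1f]=0x99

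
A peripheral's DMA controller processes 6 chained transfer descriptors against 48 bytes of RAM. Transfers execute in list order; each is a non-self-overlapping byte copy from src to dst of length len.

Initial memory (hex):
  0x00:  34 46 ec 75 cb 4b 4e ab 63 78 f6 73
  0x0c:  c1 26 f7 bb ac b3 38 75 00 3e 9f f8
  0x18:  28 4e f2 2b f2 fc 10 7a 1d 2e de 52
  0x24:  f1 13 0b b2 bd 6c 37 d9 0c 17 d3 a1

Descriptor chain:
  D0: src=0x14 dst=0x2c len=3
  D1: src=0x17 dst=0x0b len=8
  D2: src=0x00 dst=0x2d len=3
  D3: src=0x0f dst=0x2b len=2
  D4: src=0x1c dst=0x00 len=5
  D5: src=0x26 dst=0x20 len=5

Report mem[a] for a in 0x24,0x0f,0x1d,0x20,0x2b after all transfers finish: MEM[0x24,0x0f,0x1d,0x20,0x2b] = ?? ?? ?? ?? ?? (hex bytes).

[0] 0x14->0x2c len=3 : 00 3e 9f
[1] 0x17->0x0b len=8 : f8 28 4e f2 2b f2 fc 10
[2] 0x00->0x2d len=3 : 34 46 ec
[3] 0x0f->0x2b len=2 : 2b f2
[4] 0x1c->0x00 len=5 : f2 fc 10 7a 1d
[5] 0x26->0x20 len=5 : 0b b2 bd 6c 37
query mem[0x24]=0x37, mem[0x0f]=0x2b, mem[0x1d]=0xfc, mem[0x20]=0x0b, mem[0x2b]=0x2b

MEM[0x24,0x0f,0x1d,0x20,0x2b] = 37 2b fc 0b 2b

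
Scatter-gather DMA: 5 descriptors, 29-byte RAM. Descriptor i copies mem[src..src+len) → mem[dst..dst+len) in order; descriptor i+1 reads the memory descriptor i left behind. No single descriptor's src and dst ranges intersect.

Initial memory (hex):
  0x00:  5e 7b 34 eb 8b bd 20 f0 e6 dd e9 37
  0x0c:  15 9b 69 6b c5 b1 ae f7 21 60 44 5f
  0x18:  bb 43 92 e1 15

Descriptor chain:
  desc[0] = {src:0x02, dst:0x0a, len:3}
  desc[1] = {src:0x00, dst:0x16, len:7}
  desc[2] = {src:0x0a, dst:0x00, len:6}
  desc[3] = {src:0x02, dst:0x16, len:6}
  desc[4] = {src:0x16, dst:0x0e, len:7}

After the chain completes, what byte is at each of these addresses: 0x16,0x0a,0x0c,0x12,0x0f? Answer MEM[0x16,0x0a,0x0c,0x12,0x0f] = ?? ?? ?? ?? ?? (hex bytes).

[0] 0x02->0x0a len=3 : 34 eb 8b
[1] 0x00->0x16 len=7 : 5e 7b 34 eb 8b bd 20
[2] 0x0a->0x00 len=6 : 34 eb 8b 9b 69 6b
[3] 0x02->0x16 len=6 : 8b 9b 69 6b 20 f0
[4] 0x16->0x0e len=7 : 8b 9b 69 6b 20 f0 20
query mem[0x16]=0x8b, mem[0x0a]=0x34, mem[0x0c]=0x8b, mem[0x12]=0x20, mem[0x0f]=0x9b

MEM[0x16,0x0a,0x0c,0x12,0x0f] = 8b 34 8b 20 9b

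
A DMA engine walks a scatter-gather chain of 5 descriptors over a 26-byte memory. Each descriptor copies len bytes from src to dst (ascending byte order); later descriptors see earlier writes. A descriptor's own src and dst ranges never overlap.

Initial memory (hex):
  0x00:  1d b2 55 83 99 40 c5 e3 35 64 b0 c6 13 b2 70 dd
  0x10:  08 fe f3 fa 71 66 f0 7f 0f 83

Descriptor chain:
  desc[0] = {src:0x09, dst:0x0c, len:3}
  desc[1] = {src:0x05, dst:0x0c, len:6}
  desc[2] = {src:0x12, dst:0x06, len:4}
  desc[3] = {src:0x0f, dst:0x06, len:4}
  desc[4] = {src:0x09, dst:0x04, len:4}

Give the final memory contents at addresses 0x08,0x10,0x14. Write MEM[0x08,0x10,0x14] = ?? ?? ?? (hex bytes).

[0] 0x09->0x0c len=3 : 64 b0 c6
[1] 0x05->0x0c len=6 : 40 c5 e3 35 64 b0
[2] 0x12->0x06 len=4 : f3 fa 71 66
[3] 0x0f->0x06 len=4 : 35 64 b0 f3
[4] 0x09->0x04 len=4 : f3 b0 c6 40
query mem[0x08]=0xb0, mem[0x10]=0x64, mem[0x14]=0x71

MEM[0x08,0x10,0x14] = b0 64 71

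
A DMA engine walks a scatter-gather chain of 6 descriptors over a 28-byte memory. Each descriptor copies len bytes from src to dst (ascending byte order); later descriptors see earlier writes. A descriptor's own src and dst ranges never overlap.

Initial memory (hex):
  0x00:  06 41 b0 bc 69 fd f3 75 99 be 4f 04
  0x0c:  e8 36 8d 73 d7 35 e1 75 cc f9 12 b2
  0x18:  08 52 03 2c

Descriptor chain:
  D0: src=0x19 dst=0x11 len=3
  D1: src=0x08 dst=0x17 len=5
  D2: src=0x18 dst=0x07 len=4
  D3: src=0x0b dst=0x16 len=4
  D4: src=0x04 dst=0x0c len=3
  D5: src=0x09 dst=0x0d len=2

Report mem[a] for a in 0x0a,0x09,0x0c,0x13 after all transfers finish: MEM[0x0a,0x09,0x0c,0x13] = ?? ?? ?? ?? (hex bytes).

D0: mem[0x11..0x13] <- [52 03 2c]
D1: mem[0x17..0x1b] <- [99 be 4f 04 e8]
D2: mem[0x07..0x0a] <- [be 4f 04 e8]
D3: mem[0x16..0x19] <- [04 e8 36 8d]
D4: mem[0x0c..0x0e] <- [69 fd f3]
D5: mem[0x0d..0x0e] <- [04 e8]
query mem[0x0a]=0xe8, mem[0x09]=0x04, mem[0x0c]=0x69, mem[0x13]=0x2c

MEM[0x0a,0x09,0x0c,0x13] = e8 04 69 2c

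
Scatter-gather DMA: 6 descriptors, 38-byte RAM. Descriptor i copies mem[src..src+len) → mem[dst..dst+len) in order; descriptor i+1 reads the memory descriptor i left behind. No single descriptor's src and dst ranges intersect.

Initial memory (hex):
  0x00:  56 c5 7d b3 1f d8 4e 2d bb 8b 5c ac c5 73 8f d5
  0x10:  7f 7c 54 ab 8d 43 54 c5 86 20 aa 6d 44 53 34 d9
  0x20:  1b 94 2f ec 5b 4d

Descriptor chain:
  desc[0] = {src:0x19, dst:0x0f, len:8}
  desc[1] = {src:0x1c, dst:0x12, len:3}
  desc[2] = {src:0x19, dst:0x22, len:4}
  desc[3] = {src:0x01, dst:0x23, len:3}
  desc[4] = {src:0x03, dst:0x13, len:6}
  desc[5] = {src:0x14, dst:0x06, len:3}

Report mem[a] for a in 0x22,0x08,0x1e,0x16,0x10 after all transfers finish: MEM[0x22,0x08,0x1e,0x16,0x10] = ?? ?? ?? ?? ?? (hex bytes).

MEM[0x22,0x08,0x1e,0x16,0x10] = 20 4e 34 4e aa

  after D0: wrote 8B at 0x0f = 20aa6d445334d91b
  after D1: wrote 3B at 0x12 = 445334
  after D2: wrote 4B at 0x22 = 20aa6d44
  after D3: wrote 3B at 0x23 = c57db3
  after D4: wrote 6B at 0x13 = b31fd84e2dbb
  after D5: wrote 3B at 0x06 = 1fd84e
query mem[0x22]=0x20, mem[0x08]=0x4e, mem[0x1e]=0x34, mem[0x16]=0x4e, mem[0x10]=0xaa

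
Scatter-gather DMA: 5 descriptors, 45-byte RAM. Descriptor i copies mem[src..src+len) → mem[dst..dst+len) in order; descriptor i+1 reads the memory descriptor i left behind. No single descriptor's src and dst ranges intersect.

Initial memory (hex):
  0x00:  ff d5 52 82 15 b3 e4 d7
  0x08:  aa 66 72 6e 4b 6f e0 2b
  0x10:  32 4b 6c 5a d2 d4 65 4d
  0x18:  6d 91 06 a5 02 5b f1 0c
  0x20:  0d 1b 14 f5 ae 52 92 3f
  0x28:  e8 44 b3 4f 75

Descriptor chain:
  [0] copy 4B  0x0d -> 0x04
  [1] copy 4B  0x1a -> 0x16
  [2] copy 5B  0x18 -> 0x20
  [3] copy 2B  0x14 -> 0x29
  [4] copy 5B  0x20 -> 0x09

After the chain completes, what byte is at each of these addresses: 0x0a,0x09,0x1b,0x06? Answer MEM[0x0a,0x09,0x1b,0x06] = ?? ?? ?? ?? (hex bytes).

[0] 0x0d->0x04 len=4 : 6f e0 2b 32
[1] 0x1a->0x16 len=4 : 06 a5 02 5b
[2] 0x18->0x20 len=5 : 02 5b 06 a5 02
[3] 0x14->0x29 len=2 : d2 d4
[4] 0x20->0x09 len=5 : 02 5b 06 a5 02
query mem[0x0a]=0x5b, mem[0x09]=0x02, mem[0x1b]=0xa5, mem[0x06]=0x2b

MEM[0x0a,0x09,0x1b,0x06] = 5b 02 a5 2b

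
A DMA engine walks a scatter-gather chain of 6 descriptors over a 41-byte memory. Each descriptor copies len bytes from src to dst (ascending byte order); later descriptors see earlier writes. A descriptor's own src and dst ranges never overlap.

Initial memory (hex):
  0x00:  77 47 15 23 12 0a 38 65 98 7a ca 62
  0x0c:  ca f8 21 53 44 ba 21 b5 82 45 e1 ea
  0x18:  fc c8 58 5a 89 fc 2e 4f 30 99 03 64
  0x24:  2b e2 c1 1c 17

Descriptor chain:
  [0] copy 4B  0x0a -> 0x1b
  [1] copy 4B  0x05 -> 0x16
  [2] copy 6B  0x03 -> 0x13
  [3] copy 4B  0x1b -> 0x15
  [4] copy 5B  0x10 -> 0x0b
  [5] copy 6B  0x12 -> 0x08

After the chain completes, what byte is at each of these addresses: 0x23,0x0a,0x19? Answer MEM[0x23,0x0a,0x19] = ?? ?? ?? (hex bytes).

MEM[0x23,0x0a,0x19] = 64 12 98

D0: mem[0x1b..0x1e] <- [ca 62 ca f8]
D1: mem[0x16..0x19] <- [0a 38 65 98]
D2: mem[0x13..0x18] <- [23 12 0a 38 65 98]
D3: mem[0x15..0x18] <- [ca 62 ca f8]
D4: mem[0x0b..0x0f] <- [44 ba 21 23 12]
D5: mem[0x08..0x0d] <- [21 23 12 ca 62 ca]
query mem[0x23]=0x64, mem[0x0a]=0x12, mem[0x19]=0x98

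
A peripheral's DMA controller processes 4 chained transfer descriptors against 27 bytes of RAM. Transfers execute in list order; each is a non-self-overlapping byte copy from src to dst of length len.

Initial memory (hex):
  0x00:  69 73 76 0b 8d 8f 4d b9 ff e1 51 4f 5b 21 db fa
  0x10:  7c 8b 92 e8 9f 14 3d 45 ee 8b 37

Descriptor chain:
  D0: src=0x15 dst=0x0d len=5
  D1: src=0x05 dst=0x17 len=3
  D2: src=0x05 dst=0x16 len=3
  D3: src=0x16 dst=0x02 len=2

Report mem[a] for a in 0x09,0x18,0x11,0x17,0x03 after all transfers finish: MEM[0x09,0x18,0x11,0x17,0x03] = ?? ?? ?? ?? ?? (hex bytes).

MEM[0x09,0x18,0x11,0x17,0x03] = e1 b9 8b 4d 4d

#0 dst[0x0d+5] := {0x14,0x3d,0x45,0xee,0x8b}
#1 dst[0x17+3] := {0x8f,0x4d,0xb9}
#2 dst[0x16+3] := {0x8f,0x4d,0xb9}
#3 dst[0x02+2] := {0x8f,0x4d}
query mem[0x09]=0xe1, mem[0x18]=0xb9, mem[0x11]=0x8b, mem[0x17]=0x4d, mem[0x03]=0x4d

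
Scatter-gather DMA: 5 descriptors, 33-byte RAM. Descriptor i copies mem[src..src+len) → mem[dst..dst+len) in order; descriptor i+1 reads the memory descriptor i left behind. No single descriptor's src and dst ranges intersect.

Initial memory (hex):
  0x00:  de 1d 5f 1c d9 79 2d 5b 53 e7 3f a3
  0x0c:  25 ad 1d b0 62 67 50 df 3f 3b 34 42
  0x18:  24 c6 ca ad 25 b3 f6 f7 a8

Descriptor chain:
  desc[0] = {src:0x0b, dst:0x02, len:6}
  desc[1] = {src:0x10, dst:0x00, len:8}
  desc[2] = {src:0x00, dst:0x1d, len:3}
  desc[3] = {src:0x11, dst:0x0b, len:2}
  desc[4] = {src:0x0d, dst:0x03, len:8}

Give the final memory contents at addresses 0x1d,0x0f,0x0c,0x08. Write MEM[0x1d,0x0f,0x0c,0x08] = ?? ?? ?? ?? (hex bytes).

MEM[0x1d,0x0f,0x0c,0x08] = 62 b0 50 50

  after D0: wrote 6B at 0x02 = a325ad1db062
  after D1: wrote 8B at 0x00 = 626750df3f3b3442
  after D2: wrote 3B at 0x1d = 626750
  after D3: wrote 2B at 0x0b = 6750
  after D4: wrote 8B at 0x03 = ad1db0626750df3f
query mem[0x1d]=0x62, mem[0x0f]=0xb0, mem[0x0c]=0x50, mem[0x08]=0x50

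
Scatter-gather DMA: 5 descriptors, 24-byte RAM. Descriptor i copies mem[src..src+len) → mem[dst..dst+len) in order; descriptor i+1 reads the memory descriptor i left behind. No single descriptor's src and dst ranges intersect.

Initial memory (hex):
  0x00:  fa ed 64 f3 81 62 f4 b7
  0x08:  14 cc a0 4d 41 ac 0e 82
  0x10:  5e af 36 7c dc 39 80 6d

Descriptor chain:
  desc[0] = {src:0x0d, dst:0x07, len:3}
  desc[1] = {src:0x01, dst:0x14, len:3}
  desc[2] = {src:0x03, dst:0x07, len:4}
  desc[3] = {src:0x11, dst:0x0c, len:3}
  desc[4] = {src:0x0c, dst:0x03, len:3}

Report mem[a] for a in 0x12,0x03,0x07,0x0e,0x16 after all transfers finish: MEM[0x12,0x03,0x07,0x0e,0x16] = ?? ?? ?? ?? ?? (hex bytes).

  after D0: wrote 3B at 0x07 = ac0e82
  after D1: wrote 3B at 0x14 = ed64f3
  after D2: wrote 4B at 0x07 = f38162f4
  after D3: wrote 3B at 0x0c = af367c
  after D4: wrote 3B at 0x03 = af367c
query mem[0x12]=0x36, mem[0x03]=0xaf, mem[0x07]=0xf3, mem[0x0e]=0x7c, mem[0x16]=0xf3

MEM[0x12,0x03,0x07,0x0e,0x16] = 36 af f3 7c f3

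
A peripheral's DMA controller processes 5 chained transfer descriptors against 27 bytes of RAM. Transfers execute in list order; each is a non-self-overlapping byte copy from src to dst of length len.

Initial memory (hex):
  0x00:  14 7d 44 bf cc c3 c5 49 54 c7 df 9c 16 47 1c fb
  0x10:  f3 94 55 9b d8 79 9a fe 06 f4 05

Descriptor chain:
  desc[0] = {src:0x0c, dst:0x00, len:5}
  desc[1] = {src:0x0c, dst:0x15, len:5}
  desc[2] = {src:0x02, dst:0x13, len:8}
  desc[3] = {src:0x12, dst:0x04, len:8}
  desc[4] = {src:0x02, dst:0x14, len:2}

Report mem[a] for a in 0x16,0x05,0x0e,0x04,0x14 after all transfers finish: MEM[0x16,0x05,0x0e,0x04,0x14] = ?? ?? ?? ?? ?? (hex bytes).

MEM[0x16,0x05,0x0e,0x04,0x14] = c3 1c 1c 55 1c

  after D0: wrote 5B at 0x00 = 16471cfbf3
  after D1: wrote 5B at 0x15 = 16471cfbf3
  after D2: wrote 8B at 0x13 = 1cfbf3c3c54954c7
  after D3: wrote 8B at 0x04 = 551cfbf3c3c54954
  after D4: wrote 2B at 0x14 = 1cfb
query mem[0x16]=0xc3, mem[0x05]=0x1c, mem[0x0e]=0x1c, mem[0x04]=0x55, mem[0x14]=0x1c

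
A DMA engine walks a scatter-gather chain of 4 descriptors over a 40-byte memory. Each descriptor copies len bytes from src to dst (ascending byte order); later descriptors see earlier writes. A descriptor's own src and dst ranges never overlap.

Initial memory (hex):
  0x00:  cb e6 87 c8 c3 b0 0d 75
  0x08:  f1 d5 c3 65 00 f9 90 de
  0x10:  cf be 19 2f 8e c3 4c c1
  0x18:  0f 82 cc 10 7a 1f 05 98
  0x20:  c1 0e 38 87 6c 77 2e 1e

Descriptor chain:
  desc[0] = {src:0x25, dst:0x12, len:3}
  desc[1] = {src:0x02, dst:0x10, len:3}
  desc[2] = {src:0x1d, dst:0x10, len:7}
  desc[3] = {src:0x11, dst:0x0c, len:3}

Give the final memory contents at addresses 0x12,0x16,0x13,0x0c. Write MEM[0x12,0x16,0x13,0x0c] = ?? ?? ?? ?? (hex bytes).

  after D0: wrote 3B at 0x12 = 772e1e
  after D1: wrote 3B at 0x10 = 87c8c3
  after D2: wrote 7B at 0x10 = 1f0598c10e3887
  after D3: wrote 3B at 0x0c = 0598c1
query mem[0x12]=0x98, mem[0x16]=0x87, mem[0x13]=0xc1, mem[0x0c]=0x05

MEM[0x12,0x16,0x13,0x0c] = 98 87 c1 05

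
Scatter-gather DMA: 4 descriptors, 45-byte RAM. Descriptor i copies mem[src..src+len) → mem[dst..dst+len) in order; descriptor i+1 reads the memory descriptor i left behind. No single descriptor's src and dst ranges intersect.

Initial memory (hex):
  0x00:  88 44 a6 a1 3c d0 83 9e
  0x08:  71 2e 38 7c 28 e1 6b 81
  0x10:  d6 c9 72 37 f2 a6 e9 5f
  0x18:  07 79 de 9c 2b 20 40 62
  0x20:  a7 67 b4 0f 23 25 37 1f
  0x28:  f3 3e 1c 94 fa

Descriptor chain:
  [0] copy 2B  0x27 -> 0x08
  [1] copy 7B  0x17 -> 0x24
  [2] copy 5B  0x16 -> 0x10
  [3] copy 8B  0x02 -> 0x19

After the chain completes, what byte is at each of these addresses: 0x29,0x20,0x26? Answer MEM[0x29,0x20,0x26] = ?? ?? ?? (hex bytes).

#0 dst[0x08+2] := {0x1f,0xf3}
#1 dst[0x24+7] := {0x5f,0x07,0x79,0xde,0x9c,0x2b,0x20}
#2 dst[0x10+5] := {0xe9,0x5f,0x07,0x79,0xde}
#3 dst[0x19+8] := {0xa6,0xa1,0x3c,0xd0,0x83,0x9e,0x1f,0xf3}
query mem[0x29]=0x2b, mem[0x20]=0xf3, mem[0x26]=0x79

MEM[0x29,0x20,0x26] = 2b f3 79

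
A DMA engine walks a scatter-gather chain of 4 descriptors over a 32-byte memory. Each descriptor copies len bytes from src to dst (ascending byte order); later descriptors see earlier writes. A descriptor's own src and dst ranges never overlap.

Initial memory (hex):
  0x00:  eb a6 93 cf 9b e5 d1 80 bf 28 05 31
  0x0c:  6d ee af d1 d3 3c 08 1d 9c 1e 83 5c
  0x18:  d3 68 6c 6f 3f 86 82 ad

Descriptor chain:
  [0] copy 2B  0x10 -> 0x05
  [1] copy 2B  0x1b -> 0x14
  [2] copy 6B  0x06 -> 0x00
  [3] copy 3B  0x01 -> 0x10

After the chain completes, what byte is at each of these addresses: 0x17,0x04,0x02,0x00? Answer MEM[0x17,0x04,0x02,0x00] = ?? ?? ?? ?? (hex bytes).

MEM[0x17,0x04,0x02,0x00] = 5c 05 bf 3c

#0 dst[0x05+2] := {0xd3,0x3c}
#1 dst[0x14+2] := {0x6f,0x3f}
#2 dst[0x00+6] := {0x3c,0x80,0xbf,0x28,0x05,0x31}
#3 dst[0x10+3] := {0x80,0xbf,0x28}
query mem[0x17]=0x5c, mem[0x04]=0x05, mem[0x02]=0xbf, mem[0x00]=0x3c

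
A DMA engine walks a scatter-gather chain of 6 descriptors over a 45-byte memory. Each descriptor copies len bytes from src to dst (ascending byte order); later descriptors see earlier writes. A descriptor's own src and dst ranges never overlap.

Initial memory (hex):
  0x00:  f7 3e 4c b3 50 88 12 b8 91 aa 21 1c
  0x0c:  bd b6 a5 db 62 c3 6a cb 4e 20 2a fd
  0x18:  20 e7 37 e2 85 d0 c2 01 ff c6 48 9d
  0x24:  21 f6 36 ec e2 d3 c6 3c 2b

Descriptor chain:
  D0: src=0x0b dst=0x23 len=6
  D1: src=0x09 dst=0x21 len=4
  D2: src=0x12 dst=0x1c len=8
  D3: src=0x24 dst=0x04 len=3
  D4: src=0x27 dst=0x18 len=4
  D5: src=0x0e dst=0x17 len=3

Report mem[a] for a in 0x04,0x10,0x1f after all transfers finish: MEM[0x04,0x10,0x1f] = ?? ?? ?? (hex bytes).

MEM[0x04,0x10,0x1f] = bd 62 20

#0 dst[0x23+6] := {0x1c,0xbd,0xb6,0xa5,0xdb,0x62}
#1 dst[0x21+4] := {0xaa,0x21,0x1c,0xbd}
#2 dst[0x1c+8] := {0x6a,0xcb,0x4e,0x20,0x2a,0xfd,0x20,0xe7}
#3 dst[0x04+3] := {0xbd,0xb6,0xa5}
#4 dst[0x18+4] := {0xdb,0x62,0xd3,0xc6}
#5 dst[0x17+3] := {0xa5,0xdb,0x62}
query mem[0x04]=0xbd, mem[0x10]=0x62, mem[0x1f]=0x20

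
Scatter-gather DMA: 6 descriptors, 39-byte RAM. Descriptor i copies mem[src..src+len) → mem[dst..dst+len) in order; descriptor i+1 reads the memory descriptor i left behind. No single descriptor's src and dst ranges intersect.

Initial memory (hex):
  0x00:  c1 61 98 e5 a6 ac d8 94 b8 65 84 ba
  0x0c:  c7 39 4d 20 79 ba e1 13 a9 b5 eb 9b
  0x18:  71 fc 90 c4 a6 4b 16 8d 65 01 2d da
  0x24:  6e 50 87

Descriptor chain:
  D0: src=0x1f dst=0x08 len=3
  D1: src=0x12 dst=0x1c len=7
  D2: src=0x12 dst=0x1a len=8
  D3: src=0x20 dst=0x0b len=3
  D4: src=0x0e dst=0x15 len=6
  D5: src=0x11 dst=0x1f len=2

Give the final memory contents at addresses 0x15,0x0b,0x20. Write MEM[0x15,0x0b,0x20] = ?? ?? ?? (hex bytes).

[0] 0x1f->0x08 len=3 : 8d 65 01
[1] 0x12->0x1c len=7 : e1 13 a9 b5 eb 9b 71
[2] 0x12->0x1a len=8 : e1 13 a9 b5 eb 9b 71 fc
[3] 0x20->0x0b len=3 : 71 fc 71
[4] 0x0e->0x15 len=6 : 4d 20 79 ba e1 13
[5] 0x11->0x1f len=2 : ba e1
query mem[0x15]=0x4d, mem[0x0b]=0x71, mem[0x20]=0xe1

MEM[0x15,0x0b,0x20] = 4d 71 e1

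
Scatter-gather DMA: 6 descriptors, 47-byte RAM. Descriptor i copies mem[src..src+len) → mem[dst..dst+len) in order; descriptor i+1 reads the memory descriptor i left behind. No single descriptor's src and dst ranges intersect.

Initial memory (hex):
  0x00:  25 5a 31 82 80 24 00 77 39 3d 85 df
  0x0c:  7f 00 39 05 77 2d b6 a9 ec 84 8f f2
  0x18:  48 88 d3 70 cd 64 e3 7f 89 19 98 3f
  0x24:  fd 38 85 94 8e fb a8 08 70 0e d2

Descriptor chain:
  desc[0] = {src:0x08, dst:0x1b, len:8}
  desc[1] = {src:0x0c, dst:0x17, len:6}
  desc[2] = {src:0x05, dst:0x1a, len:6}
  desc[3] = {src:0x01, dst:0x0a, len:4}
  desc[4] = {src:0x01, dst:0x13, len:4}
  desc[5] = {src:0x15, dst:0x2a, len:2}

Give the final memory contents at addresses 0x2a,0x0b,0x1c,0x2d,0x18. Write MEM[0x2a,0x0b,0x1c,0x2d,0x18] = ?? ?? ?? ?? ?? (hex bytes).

MEM[0x2a,0x0b,0x1c,0x2d,0x18] = 82 31 77 0e 00

[0] 0x08->0x1b len=8 : 39 3d 85 df 7f 00 39 05
[1] 0x0c->0x17 len=6 : 7f 00 39 05 77 2d
[2] 0x05->0x1a len=6 : 24 00 77 39 3d 85
[3] 0x01->0x0a len=4 : 5a 31 82 80
[4] 0x01->0x13 len=4 : 5a 31 82 80
[5] 0x15->0x2a len=2 : 82 80
query mem[0x2a]=0x82, mem[0x0b]=0x31, mem[0x1c]=0x77, mem[0x2d]=0x0e, mem[0x18]=0x00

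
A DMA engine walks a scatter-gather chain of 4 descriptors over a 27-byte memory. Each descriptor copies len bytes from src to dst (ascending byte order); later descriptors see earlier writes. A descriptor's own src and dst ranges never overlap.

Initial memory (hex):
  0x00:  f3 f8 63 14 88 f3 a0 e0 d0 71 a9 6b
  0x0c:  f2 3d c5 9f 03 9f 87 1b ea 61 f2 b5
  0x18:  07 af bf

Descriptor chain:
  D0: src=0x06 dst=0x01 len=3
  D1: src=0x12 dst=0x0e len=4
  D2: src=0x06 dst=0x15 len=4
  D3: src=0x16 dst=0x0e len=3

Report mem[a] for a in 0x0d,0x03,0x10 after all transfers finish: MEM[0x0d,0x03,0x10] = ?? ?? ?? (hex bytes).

MEM[0x0d,0x03,0x10] = 3d d0 71

D0: mem[0x01..0x03] <- [a0 e0 d0]
D1: mem[0x0e..0x11] <- [87 1b ea 61]
D2: mem[0x15..0x18] <- [a0 e0 d0 71]
D3: mem[0x0e..0x10] <- [e0 d0 71]
query mem[0x0d]=0x3d, mem[0x03]=0xd0, mem[0x10]=0x71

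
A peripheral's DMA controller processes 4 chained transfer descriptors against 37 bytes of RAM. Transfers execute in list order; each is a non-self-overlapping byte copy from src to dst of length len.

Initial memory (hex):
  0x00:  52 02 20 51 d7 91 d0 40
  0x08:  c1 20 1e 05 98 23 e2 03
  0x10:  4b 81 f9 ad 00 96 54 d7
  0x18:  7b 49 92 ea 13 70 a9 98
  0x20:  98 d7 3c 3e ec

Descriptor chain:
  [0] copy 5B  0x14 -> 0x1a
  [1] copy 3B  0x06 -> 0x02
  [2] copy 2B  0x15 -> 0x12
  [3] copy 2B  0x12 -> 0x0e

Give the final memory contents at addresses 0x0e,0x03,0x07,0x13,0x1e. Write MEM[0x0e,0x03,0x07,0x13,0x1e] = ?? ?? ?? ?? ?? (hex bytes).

#0 dst[0x1a+5] := {0x00,0x96,0x54,0xd7,0x7b}
#1 dst[0x02+3] := {0xd0,0x40,0xc1}
#2 dst[0x12+2] := {0x96,0x54}
#3 dst[0x0e+2] := {0x96,0x54}
query mem[0x0e]=0x96, mem[0x03]=0x40, mem[0x07]=0x40, mem[0x13]=0x54, mem[0x1e]=0x7b

MEM[0x0e,0x03,0x07,0x13,0x1e] = 96 40 40 54 7b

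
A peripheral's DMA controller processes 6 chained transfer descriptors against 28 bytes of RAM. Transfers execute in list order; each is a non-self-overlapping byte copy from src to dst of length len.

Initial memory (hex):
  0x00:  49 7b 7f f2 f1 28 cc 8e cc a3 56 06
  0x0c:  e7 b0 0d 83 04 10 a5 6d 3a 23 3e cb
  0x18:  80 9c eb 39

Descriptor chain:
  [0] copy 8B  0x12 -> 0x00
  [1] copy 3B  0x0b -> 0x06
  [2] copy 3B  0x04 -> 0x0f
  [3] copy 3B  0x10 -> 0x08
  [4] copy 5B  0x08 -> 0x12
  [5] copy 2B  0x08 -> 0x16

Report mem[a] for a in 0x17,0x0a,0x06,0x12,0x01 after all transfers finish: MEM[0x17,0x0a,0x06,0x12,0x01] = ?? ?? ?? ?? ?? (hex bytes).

#0 dst[0x00+8] := {0xa5,0x6d,0x3a,0x23,0x3e,0xcb,0x80,0x9c}
#1 dst[0x06+3] := {0x06,0xe7,0xb0}
#2 dst[0x0f+3] := {0x3e,0xcb,0x06}
#3 dst[0x08+3] := {0xcb,0x06,0xa5}
#4 dst[0x12+5] := {0xcb,0x06,0xa5,0x06,0xe7}
#5 dst[0x16+2] := {0xcb,0x06}
query mem[0x17]=0x06, mem[0x0a]=0xa5, mem[0x06]=0x06, mem[0x12]=0xcb, mem[0x01]=0x6d

MEM[0x17,0x0a,0x06,0x12,0x01] = 06 a5 06 cb 6d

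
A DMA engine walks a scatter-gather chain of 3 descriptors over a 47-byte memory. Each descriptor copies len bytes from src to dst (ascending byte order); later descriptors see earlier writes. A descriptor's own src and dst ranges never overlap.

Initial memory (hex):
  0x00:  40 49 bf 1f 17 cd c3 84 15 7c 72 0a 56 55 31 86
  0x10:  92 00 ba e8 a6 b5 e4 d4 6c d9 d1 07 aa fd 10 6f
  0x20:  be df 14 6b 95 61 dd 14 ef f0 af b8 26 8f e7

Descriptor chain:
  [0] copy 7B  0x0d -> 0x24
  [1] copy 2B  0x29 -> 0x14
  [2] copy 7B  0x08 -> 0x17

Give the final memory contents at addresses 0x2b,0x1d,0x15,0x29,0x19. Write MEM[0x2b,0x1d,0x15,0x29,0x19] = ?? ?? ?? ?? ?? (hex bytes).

  after D0: wrote 7B at 0x24 = 5531869200bae8
  after D1: wrote 2B at 0x14 = bae8
  after D2: wrote 7B at 0x17 = 157c720a565531
query mem[0x2b]=0xb8, mem[0x1d]=0x31, mem[0x15]=0xe8, mem[0x29]=0xba, mem[0x19]=0x72

MEM[0x2b,0x1d,0x15,0x29,0x19] = b8 31 e8 ba 72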